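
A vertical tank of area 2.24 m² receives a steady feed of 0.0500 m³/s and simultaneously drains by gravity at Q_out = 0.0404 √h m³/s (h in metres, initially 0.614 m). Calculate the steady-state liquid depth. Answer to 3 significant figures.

Level balance: A dh/dt = 0.0500 − 0.0404 √h. Setting dh/dt = 0:
Q_in = 0.0404 √h_ss ⇒ √h_ss = 0.0500/0.0404 = 1.2376.
h_ss = 1.2376² = 1.5317 m. (Since h₀ = 0.614 m < h_ss, the level will rise toward this value.)

1.53 m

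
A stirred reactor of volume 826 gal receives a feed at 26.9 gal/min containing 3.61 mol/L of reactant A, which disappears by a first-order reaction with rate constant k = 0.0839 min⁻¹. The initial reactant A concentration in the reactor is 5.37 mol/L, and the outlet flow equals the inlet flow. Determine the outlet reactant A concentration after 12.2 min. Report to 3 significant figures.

2.06 mol/L

Species balance: V dC/dt = Q C_in − Q C − k V C.
This is linear with rate a = Q/V + k = 0.11647 min⁻¹.
C_ss = Q C_in/(Q + kV) = 1.0094 mol/L; C(t) = C_ss + (C₀ − C_ss) e^(−a t).
C(12.2) = 1.0094 + (4.3606)·e^(−0.11647·12.2) = 1.0094 + (4.3606)·0.24150 = 2.0625 mol/L.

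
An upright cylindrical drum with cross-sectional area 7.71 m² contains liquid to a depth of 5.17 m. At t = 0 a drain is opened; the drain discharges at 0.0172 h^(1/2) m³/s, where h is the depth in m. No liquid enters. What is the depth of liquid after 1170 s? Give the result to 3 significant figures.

A dh/dt = −Q_out = −0.0172 √h.
Separate and integrate: 2(√h − √h₀) = −(0.0172/A) t.
√h = √5.17 − 0.0172·1170/(2·7.71) = 2.2738 − 1.3051 = 0.96871.
h = 0.96871² = 0.93839 m.

0.938 m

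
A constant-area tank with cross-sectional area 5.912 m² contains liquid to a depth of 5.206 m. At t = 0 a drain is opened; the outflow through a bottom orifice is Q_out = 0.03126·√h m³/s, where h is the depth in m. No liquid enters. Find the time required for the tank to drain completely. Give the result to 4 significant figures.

A dh/dt = −Q_out = −0.03126 √h.
∫ h^(−1/2) dh = −(0.03126/A) ∫ dt, giving 2√h = 2√h₀ − (0.03126/A) t.
Set h = 0: 2√h₀ = (0.03126/A) t_empty ⇒ t_empty = 2A√h₀/0.03126.
t_empty = 2·5.912·√5.206/0.03126 = 11.8240·2.28167/0.03126 = 863.033 s.

863.0 s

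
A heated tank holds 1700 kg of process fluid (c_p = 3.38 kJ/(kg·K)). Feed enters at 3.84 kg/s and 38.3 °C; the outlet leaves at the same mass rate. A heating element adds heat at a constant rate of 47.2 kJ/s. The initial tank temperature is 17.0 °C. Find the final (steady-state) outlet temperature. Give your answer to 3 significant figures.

41.9 °C

M c_p dT/dt = ṁ c_p (T_in − T) + Q̇.
At steady state dT/dt = 0 ⇒ T_ss = T_in + Q̇/(ṁ c_p) = 38.3 + 47.2/(3.84·3.38) = 41.937 °C.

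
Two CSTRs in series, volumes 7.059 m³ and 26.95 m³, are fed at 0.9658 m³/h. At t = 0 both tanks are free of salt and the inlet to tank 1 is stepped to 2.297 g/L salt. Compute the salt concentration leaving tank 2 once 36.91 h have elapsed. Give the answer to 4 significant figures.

1.473 g/L

Time constants: τᵢ = Vᵢ/Q for each well-mixed tank.
τ₁ = 7.059/0.9658 = 7.30897 h; τ₂ = 26.95/0.9658 = 27.9043 h.
Solving the cascade with C₁(0)=C₂(0)=0 gives C₂(t) = C_in[1 − (τ₁ e^(−t/τ₁) − τ₂ e^(−t/τ₂))/(τ₁ − τ₂)].
At t = 36.91: e^(−t/τ₁) = 0.00640958, e^(−t/τ₂) = 0.266406.
C₂ = 2.297·[1 − (7.30897·0.00640958 − 27.9043·0.266406)/(-20.5954)] = 2.297·0.641325 = 1.47312 g/L.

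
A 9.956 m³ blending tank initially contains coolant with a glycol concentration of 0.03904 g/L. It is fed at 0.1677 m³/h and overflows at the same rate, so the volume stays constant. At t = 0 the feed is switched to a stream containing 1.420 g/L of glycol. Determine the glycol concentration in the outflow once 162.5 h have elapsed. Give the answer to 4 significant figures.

Mass balance on the solute (V constant): V dC/dt = Q(C_in − C).
So dC/dt = (C_in − C)/τ with τ = V/Q = 9.956/0.1677 = 59.3679 h.
Solution: C(t) = C_in + (C₀ − C_in) e^(−t/τ).
C(162.5) = 1.420 + (0.03904 − 1.420)·e^(−162.5/59.3679) = 1.420 + (-1.38096)·0.0647534 = 1.33058 g/L.

1.331 g/L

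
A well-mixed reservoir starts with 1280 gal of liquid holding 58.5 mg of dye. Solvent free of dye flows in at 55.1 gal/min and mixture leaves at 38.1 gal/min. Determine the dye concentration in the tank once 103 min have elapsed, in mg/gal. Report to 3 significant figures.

0.00280 mg/gal

Total volume: dV/dt = Q_in − Q_out = 17.000 gal/min, so V(t) = 1280 + 17.000 t and V(103) = 3031.0 gal.
No dye enters, so dm/dt = −Q_out · (m/V).
Separate: dm/m = −Q_out dt/V(t) ⇒ ln(m/m₀) = −(Q_out/(Q_in−Q_out)) ln(V/V₀).
m = m₀ (V₀/V)^(Q_out/(Q_in−Q_out)) = 58.5 × (1280/3031.0)^(2.2412) = 8.4745 mg.
C = m/V = 8.4745/3031.0 = 0.0027959 mg/gal.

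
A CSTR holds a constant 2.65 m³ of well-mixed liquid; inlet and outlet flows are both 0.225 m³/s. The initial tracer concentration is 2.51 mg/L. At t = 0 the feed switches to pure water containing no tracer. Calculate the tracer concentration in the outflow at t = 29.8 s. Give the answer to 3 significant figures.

Unsteady species balance (constant V, well mixed): V dC/dt = Q(C_in − C).
Rewrite as dC/dt + C/τ = C_in/τ, τ = V/Q = 11.778 s.
Integrating: C(t) = C_in + (C₀ − C_in) e^(−t/τ).
C(29.8) = 0 + (2.51 − 0)·e^(−29.8/11.778) = 0 + (2.5100)·0.079644 = 0.19991 mg/L.

0.200 mg/L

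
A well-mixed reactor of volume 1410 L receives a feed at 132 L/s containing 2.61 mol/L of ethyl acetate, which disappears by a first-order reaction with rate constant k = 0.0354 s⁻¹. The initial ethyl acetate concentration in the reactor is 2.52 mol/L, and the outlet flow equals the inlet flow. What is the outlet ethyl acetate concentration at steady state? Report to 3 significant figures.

V dC/dt = Q(C_in − C) − k V C.
Steady state (dC/dt = 0): C_ss = Q C_in/(Q + kV) = C_in/(1 + kV/Q).
C_ss = 132·2.61/(132 + 0.0354·1410) = 344.52/181.91 = 1.8939 mol/L.

1.89 mol/L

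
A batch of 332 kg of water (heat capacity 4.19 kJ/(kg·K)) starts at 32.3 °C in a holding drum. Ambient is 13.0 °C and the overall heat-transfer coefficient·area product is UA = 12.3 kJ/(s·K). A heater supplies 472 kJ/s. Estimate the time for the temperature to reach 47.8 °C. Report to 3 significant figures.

189 s

Lumped-capacitance energy balance: M c_p dT/dt = UA(T_amb − T) + Q̇.
τ = M c_p/UA = 113.10 s; T_ss = T_amb + Q̇/UA = 13.0 + 472/12.3 = 51.374 °C.
T(t) = T_ss + (T₀ − T_ss)e^(−t/τ); set T = 47.8:
t = −τ ln[(T − T_ss)/(T₀ − T_ss)] = −113.10 · ln(0.18737) = 189.40 s.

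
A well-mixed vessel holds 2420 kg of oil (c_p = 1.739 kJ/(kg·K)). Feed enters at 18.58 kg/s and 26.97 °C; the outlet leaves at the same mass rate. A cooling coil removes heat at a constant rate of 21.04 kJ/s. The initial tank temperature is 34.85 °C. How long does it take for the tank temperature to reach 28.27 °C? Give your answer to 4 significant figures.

192.2 s

First-law balance (no shaft work): M c_p dT/dt = ṁ c_p (T_in − T) − 21.04.
τ = M/ṁ = 130.248 s; T_ss = T_in − Q̇/(ṁ c_p) = 26.3188 °C.
T(t) = T_ss + (T₀ − T_ss) e^(−t/τ). Set T = 28.27:
e^(−t/τ) = (28.27 − 26.3188)/(34.85 − 26.3188) = 0.228712
t = −130.248 · ln(0.228712) = 192.153 s.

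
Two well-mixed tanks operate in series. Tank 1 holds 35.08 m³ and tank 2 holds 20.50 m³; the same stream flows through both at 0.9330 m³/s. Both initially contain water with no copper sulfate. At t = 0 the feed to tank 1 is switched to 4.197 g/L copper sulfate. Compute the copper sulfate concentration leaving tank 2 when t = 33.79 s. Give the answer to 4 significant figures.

Each tank obeys Vᵢ dCᵢ/dt = Q(Cᵢ₋₁ − Cᵢ), so τᵢ = Vᵢ/Q.
τ₁ = 35.08/0.9330 = 37.5991 s; τ₂ = 20.50/0.9330 = 21.9721 s.
Tank 1: C₁ = C_in(1 − e^(−t/τ₁)). Tank 2 (τ₁ ≠ τ₂): C₂ = C_in[1 − (τ₁ e^(−t/τ₁) − τ₂ e^(−t/τ₂))/(τ₁ − τ₂)].
At t = 33.79: e^(−t/τ₁) = 0.407102, e^(−t/τ₂) = 0.214841.
C₂ = 4.197·[1 − (37.5991·0.407102 − 21.9721·0.214841)/(15.6270)] = 4.197·0.322571 = 1.35383 g/L.

1.354 g/L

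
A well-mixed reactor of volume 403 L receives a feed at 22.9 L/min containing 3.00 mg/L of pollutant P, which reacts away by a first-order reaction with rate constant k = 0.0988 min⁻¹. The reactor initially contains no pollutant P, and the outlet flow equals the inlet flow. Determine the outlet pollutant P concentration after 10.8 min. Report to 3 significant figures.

Species balance: V dC/dt = Q C_in − Q C − k V C.
This is linear with rate a = Q/V + k = 0.15562 min⁻¹.
C_ss = Q C_in/(Q + kV) = 1.0954 mg/L; C(t) = C_ss + (C₀ − C_ss) e^(−a t).
C(10.8) = 1.0954 + (-1.0954)·e^(−0.15562·10.8) = 1.0954 + (-1.0954)·0.18624 = 0.89140 mg/L.

0.891 mg/L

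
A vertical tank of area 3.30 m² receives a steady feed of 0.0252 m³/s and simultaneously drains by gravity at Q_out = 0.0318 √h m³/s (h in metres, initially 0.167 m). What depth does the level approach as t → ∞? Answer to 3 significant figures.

Level balance: A dh/dt = 0.0252 − 0.0318 √h. Setting dh/dt = 0:
Q_in = 0.0318 √h_ss ⇒ √h_ss = 0.0252/0.0318 = 0.79245.
h_ss = 0.79245² = 0.62798 m. (Since h₀ = 0.167 m < h_ss, the level will rise toward this value.)

0.628 m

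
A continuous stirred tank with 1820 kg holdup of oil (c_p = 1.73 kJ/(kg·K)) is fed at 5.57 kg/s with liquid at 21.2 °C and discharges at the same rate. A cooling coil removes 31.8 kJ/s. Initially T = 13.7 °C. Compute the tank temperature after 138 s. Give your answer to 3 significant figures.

15.1 °C

M c_p dT/dt = ṁ c_p (T_in − T) − Q̇.
Rearrange: dT/dt = (T_ss − T)/τ with τ = M/ṁ = 326.75 s and T_ss = T_in − Q̇/(ṁ c_p) = 17.900 °C.
T approaches T_ss exponentially: T(t) = T_ss + (T₀ − T_ss) e^(−t/τ).
T(138) = 17.900 + (-4.1999)·e^(−138/326.75) = 17.900 + (-4.1999)·0.65551 = 15.147 °C.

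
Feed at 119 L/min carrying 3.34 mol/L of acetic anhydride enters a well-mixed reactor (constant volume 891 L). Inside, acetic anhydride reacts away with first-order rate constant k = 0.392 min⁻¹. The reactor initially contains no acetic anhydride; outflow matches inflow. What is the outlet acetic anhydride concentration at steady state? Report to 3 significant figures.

0.849 mol/L

Species balance: V dC/dt = Q C_in − Q C − k V C.
At steady state: 0 = Q C_in − (Q + kV) C_ss, so C_ss = Q C_in/(Q + kV).
C_ss = 119·3.34/(119 + 0.392·891) = 397.46/468.27 = 0.84878 mol/L.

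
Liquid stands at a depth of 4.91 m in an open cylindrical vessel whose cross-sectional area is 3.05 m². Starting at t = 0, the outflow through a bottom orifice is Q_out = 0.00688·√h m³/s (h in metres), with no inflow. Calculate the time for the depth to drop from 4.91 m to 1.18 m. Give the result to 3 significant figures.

A dh/dt = −Q_out = −0.00688 √h.
∫ h^(−1/2) dh = −(0.00688/A) ∫ dt, giving 2√h = 2√h₀ − (0.00688/A) t.
t = 2A(√h₀ − √h)/0.00688 = 2·3.05·(√4.91 − √1.18)/0.00688
  = 6.1000 × (2.2159 − 1.0863) / 0.00688 = 1001.5 s.

1000 s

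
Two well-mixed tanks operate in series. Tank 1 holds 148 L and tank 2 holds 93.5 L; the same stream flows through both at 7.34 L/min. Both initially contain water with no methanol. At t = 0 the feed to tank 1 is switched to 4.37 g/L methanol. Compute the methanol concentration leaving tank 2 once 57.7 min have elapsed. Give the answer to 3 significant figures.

3.77 g/L

Species balance on tank i: dCᵢ/dt = (Cᵢ₋₁ − Cᵢ)/τᵢ with τᵢ = Vᵢ/Q.
τ₁ = 148/7.34 = 20.163 min; τ₂ = 93.5/7.34 = 12.738 min.
Solving the cascade with C₁(0)=C₂(0)=0 gives C₂(t) = C_in[1 − (τ₁ e^(−t/τ₁) − τ₂ e^(−t/τ₂))/(τ₁ − τ₂)].
At t = 57.7: e^(−t/τ₁) = 0.057177, e^(−t/τ₂) = 0.010785.
C₂ = 4.37·[1 − (20.163·0.057177 − 12.738·0.010785)/(7.4251)] = 4.37·0.86323 = 3.7723 g/L.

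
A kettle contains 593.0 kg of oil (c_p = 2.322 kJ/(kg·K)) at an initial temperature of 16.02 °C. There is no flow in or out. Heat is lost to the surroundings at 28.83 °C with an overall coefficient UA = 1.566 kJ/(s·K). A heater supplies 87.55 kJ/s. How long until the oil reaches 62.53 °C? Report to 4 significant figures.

Lumped-capacitance energy balance: M c_p dT/dt = UA(T_amb − T) + Q̇.
τ = M c_p/UA = 879.276 s; T_ss = T_amb + Q̇/UA = 28.83 + 87.55/1.566 = 84.7368 °C.
T(t) = T_ss + (T₀ − T_ss)e^(−t/τ); set T = 62.53:
t = −τ ln[(T − T_ss)/(T₀ − T_ss)] = −879.276 · ln(0.323164) = 993.227 s.

993.2 s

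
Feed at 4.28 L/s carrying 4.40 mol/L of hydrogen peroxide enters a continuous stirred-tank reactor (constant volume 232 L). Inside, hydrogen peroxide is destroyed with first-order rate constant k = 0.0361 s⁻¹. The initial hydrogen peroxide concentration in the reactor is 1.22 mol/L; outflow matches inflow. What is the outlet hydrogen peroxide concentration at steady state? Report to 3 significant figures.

Accumulation = in − out − consumed: V dC/dt = Q C_in − Q C − k V C.
Steady state (dC/dt = 0): C_ss = Q C_in/(Q + kV) = C_in/(1 + kV/Q).
C_ss = 4.28·4.40/(4.28 + 0.0361·232) = 18.832/12.655 = 1.4881 mol/L.

1.49 mol/L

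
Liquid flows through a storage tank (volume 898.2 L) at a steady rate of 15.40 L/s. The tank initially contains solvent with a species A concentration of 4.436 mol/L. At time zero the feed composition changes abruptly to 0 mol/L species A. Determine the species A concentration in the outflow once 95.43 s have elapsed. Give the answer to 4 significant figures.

Accumulation = in − out for the solute gives V dC/dt = Q(C_in − C).
Time constant τ = V/Q = 898.2/15.40 = 58.3247 s.
Solution: C(t) = C_in + (C₀ − C_in) e^(−t/τ).
C(95.43) = 0 + (4.436 − 0)·e^(−95.43/58.3247) = 0 + (4.43600)·0.194721 = 0.863784 mol/L.

0.8638 mol/L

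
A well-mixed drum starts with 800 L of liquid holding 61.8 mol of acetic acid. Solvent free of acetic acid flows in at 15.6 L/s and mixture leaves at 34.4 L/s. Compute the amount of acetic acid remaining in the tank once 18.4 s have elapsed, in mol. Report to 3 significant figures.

Total volume: dV/dt = Q_in − Q_out = -18.800 L/s, so V(t) = 800 − 18.800 t and V(18.4) = 454.08 L.
Species balance (pure solvent in): dm/dt = −Q_out · m/V(t).
dm/m = −Q_out dt/(V₀ − 18.800 t); integrating gives ln(m/m₀) = −(Q_out/(Q_in−Q_out)) ln(V/V₀).
m = m₀ (V₀/V)^(Q_out/(Q_in−Q_out)) = 61.8 × (800/454.08)^(-1.8298) = 21.925 mol.

21.9 mol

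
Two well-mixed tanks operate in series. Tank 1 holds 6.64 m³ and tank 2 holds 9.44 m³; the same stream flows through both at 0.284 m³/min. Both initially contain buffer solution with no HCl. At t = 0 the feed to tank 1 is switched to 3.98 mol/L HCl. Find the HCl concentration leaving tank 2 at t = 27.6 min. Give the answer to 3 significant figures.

Each tank obeys Vᵢ dCᵢ/dt = Q(Cᵢ₋₁ − Cᵢ), so τᵢ = Vᵢ/Q.
τ₁ = 6.64/0.284 = 23.380 min; τ₂ = 9.44/0.284 = 33.239 min.
Solving the cascade with C₁(0)=C₂(0)=0 gives C₂(t) = C_in[1 − (τ₁ e^(−t/τ₁) − τ₂ e^(−t/τ₂))/(τ₁ − τ₂)].
At t = 27.6: e^(−t/τ₁) = 0.30713, e^(−t/τ₂) = 0.43590.
C₂ = 3.98·[1 − (23.380·0.30713 − 33.239·0.43590)/(-9.8592)] = 3.98·0.25873 = 1.0297 mol/L.

1.03 mol/L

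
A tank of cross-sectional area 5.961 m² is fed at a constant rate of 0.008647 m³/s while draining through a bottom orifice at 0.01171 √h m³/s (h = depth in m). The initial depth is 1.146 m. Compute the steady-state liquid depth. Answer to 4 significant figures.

Level balance: A dh/dt = 0.008647 − 0.01171 √h. Setting dh/dt = 0:
Q_in = 0.01171 √h_ss ⇒ √h_ss = 0.008647/0.01171 = 0.738429.
h_ss = 0.738429² = 0.545277 m. (Since h₀ = 1.146 m > h_ss, the level will fall toward this value.)

0.5453 m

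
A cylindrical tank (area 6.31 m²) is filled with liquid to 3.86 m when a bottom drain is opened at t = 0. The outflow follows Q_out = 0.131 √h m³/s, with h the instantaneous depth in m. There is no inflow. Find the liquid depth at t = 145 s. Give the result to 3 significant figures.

Unsteady balance on liquid volume: A dh/dt = −0.131 √h.
Separate and integrate: 2(√h − √h₀) = −(0.131/A) t.
√h = √3.86 − 0.131·145/(2·6.31) = 1.9647 − 1.5052 = 0.45954.
h = 0.45954² = 0.21117 m.

0.211 m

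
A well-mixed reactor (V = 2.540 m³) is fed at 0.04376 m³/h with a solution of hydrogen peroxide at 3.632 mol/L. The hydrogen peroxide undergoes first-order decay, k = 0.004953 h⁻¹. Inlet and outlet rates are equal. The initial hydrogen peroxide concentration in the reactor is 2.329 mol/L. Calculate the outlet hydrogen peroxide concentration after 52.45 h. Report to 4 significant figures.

2.667 mol/L

V dC/dt = Q(C_in − C) − k V C.
dC/dt = (Q/V) C_in − (Q/V + k) C; effective rate a = Q/V + k = 0.0172283 + 0.004953 = 0.0221813 h⁻¹.
C_ss = Q C_in/(Q + kV) = 2.82099 mol/L; C(t) = C_ss + (C₀ − C_ss) e^(−a t).
C(52.45) = 2.82099 + (-0.491990)·e^(−0.0221813·52.45) = 2.82099 + (-0.491990)·0.312419 = 2.66728 mol/L.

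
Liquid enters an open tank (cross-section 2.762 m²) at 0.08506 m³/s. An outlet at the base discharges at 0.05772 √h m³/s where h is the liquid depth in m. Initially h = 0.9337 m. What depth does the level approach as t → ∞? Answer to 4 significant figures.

2.172 m

Unsteady balance on liquid volume: A dh/dt = Q_in − 0.05772 √h. At steady state dh/dt = 0:
Q_in = 0.05772 √h_ss ⇒ √h_ss = 0.08506/0.05772 = 1.47367.
h_ss = 1.47367² = 2.17169 m. (Since h₀ = 0.9337 m < h_ss, the level will rise toward this value.)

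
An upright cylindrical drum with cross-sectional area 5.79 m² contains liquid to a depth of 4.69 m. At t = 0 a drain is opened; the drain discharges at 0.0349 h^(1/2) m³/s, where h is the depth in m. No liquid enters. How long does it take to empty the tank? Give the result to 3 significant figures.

719 s

A dh/dt = −Q_out = −0.0349 √h.
Separate and integrate: 2(√h − √h₀) = −(0.0349/A) t.
Tank is empty when √h = 0: t_empty = 2A√h₀/0.0349.
t_empty = 2·5.79·√4.69/0.0349 = 11.580·2.1656/0.0349 = 718.57 s.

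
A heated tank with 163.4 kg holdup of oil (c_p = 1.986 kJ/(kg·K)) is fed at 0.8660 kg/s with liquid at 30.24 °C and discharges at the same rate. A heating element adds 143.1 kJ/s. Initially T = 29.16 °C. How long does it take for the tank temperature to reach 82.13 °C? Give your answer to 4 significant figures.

186.8 s

Energy balance: M c_p dT/dt = ṁ c_p (T_in − T) + 143.1.
τ = M/ṁ = 188.684 s; T_ss = T_in + Q̇/(ṁ c_p) = 113.444 °C.
T(t) = T_ss + (T₀ − T_ss) e^(−t/τ). Set T = 82.13:
e^(−t/τ) = (82.13 − 113.444)/(29.16 − 113.444) = 0.371527
t = −188.684 · ln(0.371527) = 186.822 s.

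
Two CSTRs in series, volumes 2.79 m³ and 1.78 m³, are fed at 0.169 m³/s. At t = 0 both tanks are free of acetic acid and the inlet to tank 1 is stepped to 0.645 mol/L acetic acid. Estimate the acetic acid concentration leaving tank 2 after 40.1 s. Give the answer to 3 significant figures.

0.513 mol/L

Species balance on tank i: dCᵢ/dt = (Cᵢ₋₁ − Cᵢ)/τᵢ with τᵢ = Vᵢ/Q.
τ₁ = 2.79/0.169 = 16.509 s; τ₂ = 1.78/0.169 = 10.533 s.
Tank 1: C₁ = C_in(1 − e^(−t/τ₁)). Tank 2 (τ₁ ≠ τ₂): C₂ = C_in[1 − (τ₁ e^(−t/τ₁) − τ₂ e^(−t/τ₂))/(τ₁ − τ₂)].
At t = 40.1: e^(−t/τ₁) = 0.088125, e^(−t/τ₂) = 0.022209.
C₂ = 0.645·[1 − (16.509·0.088125 − 10.533·0.022209)/(5.9763)] = 0.645·0.79571 = 0.51323 mol/L.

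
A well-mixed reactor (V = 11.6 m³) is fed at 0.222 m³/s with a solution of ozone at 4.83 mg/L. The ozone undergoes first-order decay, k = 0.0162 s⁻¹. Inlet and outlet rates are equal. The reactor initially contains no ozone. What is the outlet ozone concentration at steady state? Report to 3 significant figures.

Species balance: V dC/dt = Q C_in − Q C − k V C.
At steady state: 0 = Q C_in − (Q + kV) C_ss, so C_ss = Q C_in/(Q + kV).
C_ss = 0.222·4.83/(0.222 + 0.0162·11.6) = 1.0723/0.40992 = 2.6158 mg/L.

2.62 mg/L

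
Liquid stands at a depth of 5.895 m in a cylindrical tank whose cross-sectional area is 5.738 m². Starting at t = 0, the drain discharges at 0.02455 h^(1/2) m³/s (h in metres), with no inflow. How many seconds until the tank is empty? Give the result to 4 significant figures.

With no inflow, A dh/dt = −0.02455 √h.
∫ h^(−1/2) dh = −(0.02455/A) ∫ dt, giving 2√h = 2√h₀ − (0.02455/A) t.
Tank is empty when √h = 0: t_empty = 2A√h₀/0.02455.
t_empty = 2·5.738·√5.895/0.02455 = 11.4760·2.42796/0.02455 = 1134.96 s.

1135 s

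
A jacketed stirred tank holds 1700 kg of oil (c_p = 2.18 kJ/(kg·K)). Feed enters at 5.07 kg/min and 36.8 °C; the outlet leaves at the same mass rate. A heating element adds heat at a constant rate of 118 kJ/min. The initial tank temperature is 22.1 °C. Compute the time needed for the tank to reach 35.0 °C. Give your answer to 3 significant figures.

238 min

Unsteady energy balance on the tank contents: M c_p dT/dt = ṁ c_p (T_in − T) + 118.
τ = M/ṁ = 335.31 min; T_ss = T_in + Q̇/(ṁ c_p) = 47.476 °C.
T(t) = T_ss + (T₀ − T_ss) e^(−t/τ). Set T = 35.0:
e^(−t/τ) = (35.0 − 47.476)/(22.1 − 47.476) = 0.49165
t = −335.31 · ln(0.49165) = 238.06 min.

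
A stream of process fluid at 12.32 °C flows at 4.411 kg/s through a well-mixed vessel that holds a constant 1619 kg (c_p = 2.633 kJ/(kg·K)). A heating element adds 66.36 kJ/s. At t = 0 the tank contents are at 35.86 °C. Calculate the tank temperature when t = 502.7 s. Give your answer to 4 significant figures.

First-law balance (no shaft work): M c_p dT/dt = ṁ c_p (T_in − T) + 66.36.
Rearrange: dT/dt = (T_ss − T)/τ with τ = M/ṁ = 367.037 s and T_ss = T_in + Q̇/(ṁ c_p) = 18.0337 °C.
Solution: T(t) = T_ss + (T₀ − T_ss) e^(−t/τ).
T(502.7) = 18.0337 + (17.8263)·e^(−502.7/367.037) = 18.0337 + (17.8263)·0.254204 = 22.5652 °C.

22.57 °C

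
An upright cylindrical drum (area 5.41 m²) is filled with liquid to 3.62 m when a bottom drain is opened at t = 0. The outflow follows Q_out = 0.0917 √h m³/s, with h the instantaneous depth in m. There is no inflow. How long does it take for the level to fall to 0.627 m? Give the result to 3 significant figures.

131 s

With no inflow, A dh/dt = −0.0917 √h.
∫ h^(−1/2) dh = −(0.0917/A) ∫ dt, giving 2√h = 2√h₀ − (0.0917/A) t.
t = 2A(√h₀ − √h)/0.0917 = 2·5.41·(√3.62 − √0.627)/0.0917
  = 10.820 × (1.9026 − 0.79183) / 0.0917 = 131.07 s.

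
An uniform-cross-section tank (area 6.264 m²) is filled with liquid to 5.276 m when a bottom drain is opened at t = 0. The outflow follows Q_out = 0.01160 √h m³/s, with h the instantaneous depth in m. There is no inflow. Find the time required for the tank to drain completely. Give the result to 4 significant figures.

2481 s

Mass balance (ρ constant): A dh/dt = −0.01160 √h.
Separate and integrate: 2(√h − √h₀) = −(0.01160/A) t.
Set h = 0: 2√h₀ = (0.01160/A) t_empty ⇒ t_empty = 2A√h₀/0.01160.
t_empty = 2·6.264·√5.276/0.01160 = 12.5280·2.29695/0.01160 = 2480.71 s.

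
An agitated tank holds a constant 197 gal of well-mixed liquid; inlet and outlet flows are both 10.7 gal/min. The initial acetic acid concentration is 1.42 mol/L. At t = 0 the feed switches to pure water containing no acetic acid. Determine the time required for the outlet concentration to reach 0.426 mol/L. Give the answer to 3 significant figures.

Species balance: V dC/dt = Q(C_in − C) ⇒ τ = V/Q = 18.411 min.
C(t) = C_in + (C₀ − C_in) e^(−t/τ). Set C = 0.426 and solve for t:
e^(−t/τ) = (C − C_in)/(C₀ − C_in) = (0.426 − 0)/(1.42 − 0) = 0.30000
t = −τ ln(…) = 18.411 × 1.2040 = 22.167 min.

22.2 min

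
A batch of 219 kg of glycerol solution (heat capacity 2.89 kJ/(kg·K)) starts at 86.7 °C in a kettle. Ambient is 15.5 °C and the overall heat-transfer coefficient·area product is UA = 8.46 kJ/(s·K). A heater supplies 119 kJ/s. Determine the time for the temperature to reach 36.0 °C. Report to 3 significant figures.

163 s

Heat balance on the well-mixed liquid: M c_p dT/dt = −UA(T − T_amb) + Q̇.
τ = M c_p/UA = 74.812 s; T_ss = T_amb + Q̇/UA = 15.5 + 119/8.46 = 29.566 °C.
T(t) = T_ss + (T₀ − T_ss)e^(−t/τ); set T = 36.0:
t = −τ ln[(T − T_ss)/(T₀ − T_ss)] = −74.812 · ln(0.11261) = 163.38 s.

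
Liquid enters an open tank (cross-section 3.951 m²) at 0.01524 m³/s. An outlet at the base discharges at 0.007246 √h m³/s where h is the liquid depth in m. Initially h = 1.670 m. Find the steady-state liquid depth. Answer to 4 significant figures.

Unsteady balance on liquid volume: A dh/dt = Q_in − 0.007246 √h. At steady state dh/dt = 0:
Q_in = 0.007246 √h_ss ⇒ √h_ss = 0.01524/0.007246 = 2.10323.
h_ss = 2.10323² = 4.42357 m. (Since h₀ = 1.670 m < h_ss, the level will rise toward this value.)

4.424 m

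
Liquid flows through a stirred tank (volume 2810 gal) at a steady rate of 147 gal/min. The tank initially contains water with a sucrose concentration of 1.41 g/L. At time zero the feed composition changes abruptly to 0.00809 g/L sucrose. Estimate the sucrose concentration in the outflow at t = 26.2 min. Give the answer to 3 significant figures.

0.364 g/L

Transient balance on the dissolved component: V dC/dt = Q(C_in − C).
Time constant τ = V/Q = 2810/147 = 19.116 min.
Solution: C(t) = C_in + (C₀ − C_in) e^(−t/τ).
C(26.2) = 0.00809 + (1.41 − 0.00809)·e^(−26.2/19.116) = 0.00809 + (1.4019)·0.25395 = 0.36411 g/L.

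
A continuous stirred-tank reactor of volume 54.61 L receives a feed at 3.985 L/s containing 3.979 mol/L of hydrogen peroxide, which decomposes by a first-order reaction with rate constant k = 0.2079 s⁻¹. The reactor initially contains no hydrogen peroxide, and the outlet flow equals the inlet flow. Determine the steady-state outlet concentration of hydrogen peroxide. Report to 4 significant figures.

Species balance: V dC/dt = Q C_in − Q C − k V C.
At steady state: 0 = Q C_in − (Q + kV) C_ss, so C_ss = Q C_in/(Q + kV).
C_ss = 3.985·3.979/(3.985 + 0.2079·54.61) = 15.8563/15.3384 = 1.03376 mol/L.

1.034 mol/L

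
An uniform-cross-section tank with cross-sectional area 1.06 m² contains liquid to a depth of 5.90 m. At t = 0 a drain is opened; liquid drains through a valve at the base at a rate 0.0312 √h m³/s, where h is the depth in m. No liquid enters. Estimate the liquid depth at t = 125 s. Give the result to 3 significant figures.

0.347 m

A dh/dt = −Q_out = −0.0312 √h.
∫ h^(−1/2) dh = −(0.0312/A) ∫ dt, giving 2√h = 2√h₀ − (0.0312/A) t.
√h = √5.90 − 0.0312·125/(2·1.06) = 2.4290 − 1.8396 = 0.58937.
h = 0.58937² = 0.34736 m.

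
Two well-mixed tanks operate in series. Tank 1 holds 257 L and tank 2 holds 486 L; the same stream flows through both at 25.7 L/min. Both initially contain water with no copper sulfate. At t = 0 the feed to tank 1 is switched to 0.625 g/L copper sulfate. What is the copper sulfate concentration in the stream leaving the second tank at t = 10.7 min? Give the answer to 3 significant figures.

Time constants: τᵢ = Vᵢ/Q for each well-mixed tank.
τ₁ = 257/25.7 = 10.000 min; τ₂ = 486/25.7 = 18.911 min.
Tank 1: C₁ = C_in(1 − e^(−t/τ₁)). Tank 2 (τ₁ ≠ τ₂): C₂ = C_in[1 − (τ₁ e^(−t/τ₁) − τ₂ e^(−t/τ₂))/(τ₁ − τ₂)].
At t = 10.7: e^(−t/τ₁) = 0.34301, e^(−t/τ₂) = 0.56789.
C₂ = 0.625·[1 − (10.000·0.34301 − 18.911·0.56789)/(-8.9105)] = 0.625·0.17973 = 0.11233 g/L.

0.112 g/L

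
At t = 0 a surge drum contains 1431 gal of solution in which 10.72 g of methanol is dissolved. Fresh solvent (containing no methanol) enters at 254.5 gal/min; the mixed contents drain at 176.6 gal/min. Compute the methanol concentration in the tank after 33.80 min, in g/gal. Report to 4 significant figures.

Let m(t) be the amount of methanol. Volume: V(t) = V₀ + (Q_in − Q_out) t = 1431 + 77.9000 t; V(33.80) = 4064.02 gal.
Species balance (pure solvent in): dm/dt = −Q_out · m/V(t).
Separate: dm/m = −Q_out dt/V(t) ⇒ ln(m/m₀) = −(Q_out/(Q_in−Q_out)) ln(V/V₀).
m = m₀ (V₀/V)^(Q_out/(Q_in−Q_out)) = 10.72 × (1431/4064.02)^(2.26701) = 1.00583 g.
C = m/V = 1.00583/4064.02 = 0.000247495 g/gal.

0.0002475 g/gal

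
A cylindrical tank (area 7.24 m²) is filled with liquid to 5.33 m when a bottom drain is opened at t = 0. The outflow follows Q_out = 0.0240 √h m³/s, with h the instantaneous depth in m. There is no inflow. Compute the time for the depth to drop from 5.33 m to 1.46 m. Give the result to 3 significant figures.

664 s

A dh/dt = −Q_out = −0.0240 √h.
∫ h^(−1/2) dh = −(0.0240/A) ∫ dt, giving 2√h = 2√h₀ − (0.0240/A) t.
t = 2A(√h₀ − √h)/0.0240 = 2·7.24·(√5.33 − √1.46)/0.0240
  = 14.480 × (2.3087 − 1.2083) / 0.0240 = 663.89 s.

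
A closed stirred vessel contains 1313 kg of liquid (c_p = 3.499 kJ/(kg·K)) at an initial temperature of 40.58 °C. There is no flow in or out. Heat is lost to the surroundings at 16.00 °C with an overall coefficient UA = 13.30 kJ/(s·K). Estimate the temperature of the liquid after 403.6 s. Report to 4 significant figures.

23.64 °C

Energy balance: M c_p dT/dt = −UA(T − T_amb).
dT/dt = (T_ss − T)/τ with T_ss = T_amb = 16.0000 °C, τ = M c_p/UA = 1313·3.499/13.30 = 345.428 s.
Solution: T(t) = T_ss + (T₀ − T_ss) e^(−t/τ).
T(403.6) = 16.0000 + (24.5800)·0.310862 = 23.6410 °C.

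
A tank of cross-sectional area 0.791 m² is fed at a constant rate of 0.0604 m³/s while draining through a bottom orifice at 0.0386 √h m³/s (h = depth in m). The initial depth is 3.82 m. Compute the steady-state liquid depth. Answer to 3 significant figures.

Volume balance on the tank: A dh/dt = Q_in − 0.0386 √h. At steady state dh/dt = 0:
Q_in = 0.0386 √h_ss ⇒ √h_ss = 0.0604/0.0386 = 1.5648.
h_ss = 1.5648² = 2.4485 m. (Since h₀ = 3.82 m > h_ss, the level will fall toward this value.)

2.45 m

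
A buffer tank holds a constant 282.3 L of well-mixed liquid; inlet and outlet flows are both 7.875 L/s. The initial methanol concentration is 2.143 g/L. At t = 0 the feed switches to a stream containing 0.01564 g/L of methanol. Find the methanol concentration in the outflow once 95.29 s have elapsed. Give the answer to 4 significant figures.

Species balance on the tank: V dC/dt = Q(C_in − C).
So dC/dt = (C_in − C)/τ with τ = V/Q = 282.3/7.875 = 35.8476 s.
Solution: C(t) = C_in + (C₀ − C_in) e^(−t/τ).
C(95.29) = 0.01564 + (2.143 − 0.01564)·e^(−95.29/35.8476) = 0.01564 + (2.12736)·0.0700745 = 0.164714 g/L.

0.1647 g/L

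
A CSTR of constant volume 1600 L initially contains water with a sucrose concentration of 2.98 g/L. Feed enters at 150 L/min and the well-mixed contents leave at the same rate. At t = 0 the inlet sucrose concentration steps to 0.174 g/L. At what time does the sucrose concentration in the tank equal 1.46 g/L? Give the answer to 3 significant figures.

Species balance: V dC/dt = Q(C_in − C) ⇒ τ = V/Q = 10.667 min.
C(t) = C_in + (C₀ − C_in) e^(−t/τ). Set C = 1.46 and solve for t:
e^(−t/τ) = (C − C_in)/(C₀ − C_in) = (1.46 − 0.174)/(2.98 − 0.174) = 0.45830
t = −τ ln(…) = 10.667 × 0.78022 = 8.3224 min.

8.32 min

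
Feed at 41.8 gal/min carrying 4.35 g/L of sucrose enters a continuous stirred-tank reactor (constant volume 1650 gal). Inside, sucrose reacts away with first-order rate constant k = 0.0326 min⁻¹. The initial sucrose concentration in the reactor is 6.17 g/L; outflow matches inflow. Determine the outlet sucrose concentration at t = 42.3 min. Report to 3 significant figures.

Accumulation = in − out − consumed: V dC/dt = Q C_in − Q C − k V C.
This is linear with rate a = Q/V + k = 0.057933 min⁻¹.
C_ss = Q C_in/(Q + kV) = 1.9022 g/L; C(t) = C_ss + (C₀ − C_ss) e^(−a t).
C(42.3) = 1.9022 + (4.2678)·e^(−0.057933·42.3) = 1.9022 + (4.2678)·0.086244 = 2.2703 g/L.

2.27 g/L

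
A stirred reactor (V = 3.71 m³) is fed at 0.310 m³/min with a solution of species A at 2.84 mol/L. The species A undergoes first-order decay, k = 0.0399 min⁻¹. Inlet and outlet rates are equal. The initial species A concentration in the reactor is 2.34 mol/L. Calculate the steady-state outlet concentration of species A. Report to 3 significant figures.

Accumulation = in − out − consumed: V dC/dt = Q C_in − Q C − k V C.
At steady state: 0 = Q C_in − (Q + kV) C_ss, so C_ss = Q C_in/(Q + kV).
C_ss = 0.310·2.84/(0.310 + 0.0399·3.71) = 0.88040/0.45803 = 1.9221 mol/L.

1.92 mol/L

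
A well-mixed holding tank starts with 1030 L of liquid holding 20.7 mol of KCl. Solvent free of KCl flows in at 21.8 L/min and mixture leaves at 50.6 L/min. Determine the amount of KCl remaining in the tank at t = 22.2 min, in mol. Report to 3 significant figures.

Total volume: dV/dt = Q_in − Q_out = -28.800 L/min, so V(t) = 1030 − 28.800 t and V(22.2) = 390.64 L.
No KCl enters, so dm/dt = −Q_out · (m/V).
dm/m = −Q_out dt/(V₀ − 28.800 t); integrating gives ln(m/m₀) = −(Q_out/(Q_in−Q_out)) ln(V/V₀).
m = m₀ (V₀/V)^(Q_out/(Q_in−Q_out)) = 20.7 × (1030/390.64)^(-1.7569) = 3.7687 mol.

3.77 mol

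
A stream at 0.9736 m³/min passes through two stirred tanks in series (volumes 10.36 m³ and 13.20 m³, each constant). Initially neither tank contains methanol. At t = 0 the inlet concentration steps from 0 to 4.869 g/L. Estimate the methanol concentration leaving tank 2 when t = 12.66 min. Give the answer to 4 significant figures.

1.378 g/L

Species balance on tank i: dCᵢ/dt = (Cᵢ₋₁ − Cᵢ)/τᵢ with τᵢ = Vᵢ/Q.
τ₁ = 10.36/0.9736 = 10.6409 min; τ₂ = 13.20/0.9736 = 13.5579 min.
Solving the cascade with C₁(0)=C₂(0)=0 gives C₂(t) = C_in[1 − (τ₁ e^(−t/τ₁) − τ₂ e^(−t/τ₂))/(τ₁ − τ₂)].
At t = 12.66: e^(−t/τ₁) = 0.304298, e^(−t/τ₂) = 0.393069.
C₂ = 4.869·[1 − (10.6409·0.304298 − 13.5579·0.393069)/(-2.91701)] = 4.869·0.283107 = 1.37845 g/L.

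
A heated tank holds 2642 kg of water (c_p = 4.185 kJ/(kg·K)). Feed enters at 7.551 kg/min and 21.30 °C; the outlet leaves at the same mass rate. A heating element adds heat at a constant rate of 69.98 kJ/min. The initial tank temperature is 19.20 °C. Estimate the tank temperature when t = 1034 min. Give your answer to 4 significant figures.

M c_p dT/dt = ṁ c_p (T_in − T) + Q̇.
τ = M/ṁ = 349.887 min; T_ss = T_in + Q̇/(ṁ c_p) = 21.30 + 69.98/(7.551·4.185) = 23.5145 °C.
Solution: T(t) = T_ss + (T₀ − T_ss) e^(−t/τ).
T(1034) = 23.5145 + (-4.31449)·e^(−1034/349.887) = 23.5145 + (-4.31449)·0.0520664 = 23.2899 °C.

23.29 °C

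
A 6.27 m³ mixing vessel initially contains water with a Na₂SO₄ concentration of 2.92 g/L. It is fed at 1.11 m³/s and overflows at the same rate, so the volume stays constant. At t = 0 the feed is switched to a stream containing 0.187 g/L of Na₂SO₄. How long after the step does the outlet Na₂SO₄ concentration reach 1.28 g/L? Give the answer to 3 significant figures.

Mass balance on the solute (V constant): V dC/dt = Q(C_in − C), so τ = V/Q = 5.6486 s.
C(t) = C_in + (C₀ − C_in) e^(−t/τ). Set C = 1.28 and solve for t:
e^(−t/τ) = (C − C_in)/(C₀ − C_in) = (1.28 − 0.187)/(2.92 − 0.187) = 0.39993
t = −τ ln(…) = 5.6486 × 0.91647 = 5.1768 s.

5.18 s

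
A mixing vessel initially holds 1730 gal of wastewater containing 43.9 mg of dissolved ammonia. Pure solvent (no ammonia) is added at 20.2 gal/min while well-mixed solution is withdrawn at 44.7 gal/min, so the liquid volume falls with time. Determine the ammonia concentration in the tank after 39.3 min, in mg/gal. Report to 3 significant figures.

Total volume: dV/dt = Q_in − Q_out = -24.500 gal/min, so V(t) = 1730 − 24.500 t and V(39.3) = 767.15 gal.
No ammonia enters, so dm/dt = −Q_out · (m/V).
dm/m = −Q_out dt/(V₀ − 24.500 t); integrating gives ln(m/m₀) = −(Q_out/(Q_in−Q_out)) ln(V/V₀).
m = m₀ (V₀/V)^(Q_out/(Q_in−Q_out)) = 43.9 × (1730/767.15)^(-1.8245) = 9.9567 mg.
C = m/V = 9.9567/767.15 = 0.012979 mg/gal.

0.0130 mg/gal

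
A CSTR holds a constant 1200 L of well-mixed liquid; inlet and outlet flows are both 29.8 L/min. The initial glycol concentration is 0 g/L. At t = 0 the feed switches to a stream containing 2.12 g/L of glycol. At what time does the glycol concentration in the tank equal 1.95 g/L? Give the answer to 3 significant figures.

102 min

Mass balance on the solute (V constant): V dC/dt = Q(C_in − C), so τ = V/Q = 40.268 min.
C(t) = C_in + (C₀ − C_in) e^(−t/τ). Set C = 1.95 and solve for t:
e^(−t/τ) = (C − C_in)/(C₀ − C_in) = (1.95 − 2.12)/(0 − 2.12) = 0.080189
t = −τ ln(…) = 40.268 × 2.5234 = 101.61 min.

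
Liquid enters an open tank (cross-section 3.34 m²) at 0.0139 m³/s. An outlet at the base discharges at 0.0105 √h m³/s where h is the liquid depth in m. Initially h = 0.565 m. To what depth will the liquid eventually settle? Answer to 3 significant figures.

1.75 m

Unsteady balance on liquid volume: A dh/dt = Q_in − 0.0105 √h. At steady state dh/dt = 0:
Q_in = 0.0105 √h_ss ⇒ √h_ss = 0.0139/0.0105 = 1.3238.
h_ss = 1.3238² = 1.7525 m. (Since h₀ = 0.565 m < h_ss, the level will rise toward this value.)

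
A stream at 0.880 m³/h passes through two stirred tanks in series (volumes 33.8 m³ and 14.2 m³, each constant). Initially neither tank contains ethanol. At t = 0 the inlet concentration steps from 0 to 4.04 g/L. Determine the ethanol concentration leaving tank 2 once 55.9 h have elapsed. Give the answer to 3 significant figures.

Time constants: τᵢ = Vᵢ/Q for each well-mixed tank.
τ₁ = 33.8/0.880 = 38.409 h; τ₂ = 14.2/0.880 = 16.136 h.
Solving the cascade with C₁(0)=C₂(0)=0 gives C₂(t) = C_in[1 − (τ₁ e^(−t/τ₁) − τ₂ e^(−t/τ₂))/(τ₁ − τ₂)].
At t = 55.9: e^(−t/τ₁) = 0.23331, e^(−t/τ₂) = 0.031297.
C₂ = 4.04·[1 − (38.409·0.23331 − 16.136·0.031297)/(22.273)] = 4.04·0.62033 = 2.5061 g/L.

2.51 g/L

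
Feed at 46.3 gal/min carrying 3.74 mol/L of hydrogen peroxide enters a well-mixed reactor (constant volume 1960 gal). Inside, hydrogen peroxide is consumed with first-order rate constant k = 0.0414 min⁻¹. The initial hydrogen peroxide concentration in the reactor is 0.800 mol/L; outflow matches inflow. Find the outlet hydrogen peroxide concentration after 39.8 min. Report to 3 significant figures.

Species balance: V dC/dt = Q C_in − Q C − k V C.
dC/dt = (Q/V) C_in − (Q/V + k) C; effective rate a = Q/V + k = 0.023622 + 0.0414 = 0.065022 min⁻¹.
C_ss = Q C_in/(Q + kV) = 1.3587 mol/L; C(t) = C_ss + (C₀ − C_ss) e^(−a t).
C(39.8) = 1.3587 + (-0.55873)·e^(−0.065022·39.8) = 1.3587 + (-0.55873)·0.075178 = 1.3167 mol/L.

1.32 mol/L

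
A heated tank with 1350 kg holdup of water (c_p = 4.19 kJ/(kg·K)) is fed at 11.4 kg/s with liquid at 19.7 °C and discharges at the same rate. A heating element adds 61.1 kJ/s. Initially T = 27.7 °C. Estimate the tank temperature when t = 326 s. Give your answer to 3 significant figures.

Energy balance: M c_p dT/dt = ṁ c_p (T_in − T) + 61.1.
τ = M/ṁ = 118.42 s; T_ss = T_in + Q̇/(ṁ c_p) = 19.7 + 61.1/(11.4·4.19) = 20.979 °C.
Integrating: T(t) = T_ss + (T₀ − T_ss) e^(−t/τ).
T(326) = 20.979 + (6.7208)·e^(−326/118.42) = 20.979 + (6.7208)·0.063743 = 21.408 °C.

21.4 °C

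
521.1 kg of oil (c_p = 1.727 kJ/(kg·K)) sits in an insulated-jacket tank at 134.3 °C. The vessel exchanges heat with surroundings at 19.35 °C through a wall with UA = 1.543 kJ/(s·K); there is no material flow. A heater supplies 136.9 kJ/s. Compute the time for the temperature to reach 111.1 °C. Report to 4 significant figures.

1259 s

First-law balance (no shaft work): M c_p dT/dt = −UA(T − T_amb) + Q̇.
τ = M c_p/UA = 583.240 s; T_ss = T_amb + Q̇/UA = 19.35 + 136.9/1.543 = 108.073 °C.
T(t) = T_ss + (T₀ − T_ss)e^(−t/τ); set T = 111.1:
t = −τ ln[(T − T_ss)/(T₀ − T_ss)] = −583.240 · ln(0.115406) = 1259.39 s.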